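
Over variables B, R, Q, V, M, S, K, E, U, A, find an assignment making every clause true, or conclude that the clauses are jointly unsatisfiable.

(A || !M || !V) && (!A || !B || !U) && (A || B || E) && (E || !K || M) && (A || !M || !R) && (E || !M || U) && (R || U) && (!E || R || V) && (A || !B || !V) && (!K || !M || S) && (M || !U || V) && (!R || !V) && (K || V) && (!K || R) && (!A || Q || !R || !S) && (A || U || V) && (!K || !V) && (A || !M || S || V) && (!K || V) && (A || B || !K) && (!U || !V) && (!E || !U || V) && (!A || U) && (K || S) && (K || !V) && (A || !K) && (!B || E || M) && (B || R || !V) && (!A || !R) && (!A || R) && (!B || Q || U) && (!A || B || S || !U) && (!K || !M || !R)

Case V = True:
  (!R || !V) forces R = False.
  (R || U) forces U = True.
  Clause (!U || !V) is falsified — contradiction.
Case V = False:
  (K || V) forces K = True.
  Clause (!K || V) is falsified — contradiction.
Both cases fail, so the formula is unsatisfiable.

No satisfying assignment exists.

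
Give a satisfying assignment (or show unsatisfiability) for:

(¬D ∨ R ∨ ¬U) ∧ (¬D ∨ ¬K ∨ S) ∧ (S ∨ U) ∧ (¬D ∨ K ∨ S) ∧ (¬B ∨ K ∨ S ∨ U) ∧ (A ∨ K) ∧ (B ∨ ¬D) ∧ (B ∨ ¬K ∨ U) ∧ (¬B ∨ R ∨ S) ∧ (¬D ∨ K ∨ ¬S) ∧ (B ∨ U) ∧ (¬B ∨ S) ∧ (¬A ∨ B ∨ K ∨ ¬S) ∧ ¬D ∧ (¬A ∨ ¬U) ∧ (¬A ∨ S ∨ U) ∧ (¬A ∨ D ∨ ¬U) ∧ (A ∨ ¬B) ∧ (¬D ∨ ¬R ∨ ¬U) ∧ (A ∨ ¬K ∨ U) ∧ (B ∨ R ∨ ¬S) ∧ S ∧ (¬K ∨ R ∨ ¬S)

K: True, D: False, R: True, S: True, B: True, A: True, U: False

Unit clause (¬D) forces D = False.
Unit clause (S) forces S = True.
Set K = True.
  then (¬K ∨ R ∨ ¬S) forces R = True.
Set B = True.
  then (A ∨ ¬B) forces A = True.
  then (¬A ∨ ¬U) forces U = False.
All clauses satisfied.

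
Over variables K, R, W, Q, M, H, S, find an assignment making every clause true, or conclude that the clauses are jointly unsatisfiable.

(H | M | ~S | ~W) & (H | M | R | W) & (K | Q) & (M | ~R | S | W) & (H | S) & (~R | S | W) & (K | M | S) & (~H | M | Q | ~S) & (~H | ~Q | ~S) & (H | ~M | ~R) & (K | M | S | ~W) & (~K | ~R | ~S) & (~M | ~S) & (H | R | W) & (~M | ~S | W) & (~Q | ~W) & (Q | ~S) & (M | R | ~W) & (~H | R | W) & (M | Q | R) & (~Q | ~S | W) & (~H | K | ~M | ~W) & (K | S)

K = True, R = True, W = True, Q = False, M = False, H = True, S = False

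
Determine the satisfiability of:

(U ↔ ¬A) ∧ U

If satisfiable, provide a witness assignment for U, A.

U=T; A=F

  U ↔ ¬A = True
    ¬A = True
Both conjuncts True, so the formula holds.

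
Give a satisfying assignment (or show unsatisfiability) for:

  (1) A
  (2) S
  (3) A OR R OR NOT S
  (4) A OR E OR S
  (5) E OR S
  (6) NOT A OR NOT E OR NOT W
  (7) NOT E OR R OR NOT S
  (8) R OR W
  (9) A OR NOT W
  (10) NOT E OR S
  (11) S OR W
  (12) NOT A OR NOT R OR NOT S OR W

Unit clause (A) forces A = True.
Unit clause (S) forces S = True.
Try W = False:
  (R OR W) forces R = True.
  clause (NOT A OR NOT R OR NOT S OR W) is falsified — backtrack.
So W = True.
  then (NOT A OR NOT E OR NOT W) forces E = False.
Set R = False.
All clauses satisfied.

S: True, W: True, R: False, E: False, A: True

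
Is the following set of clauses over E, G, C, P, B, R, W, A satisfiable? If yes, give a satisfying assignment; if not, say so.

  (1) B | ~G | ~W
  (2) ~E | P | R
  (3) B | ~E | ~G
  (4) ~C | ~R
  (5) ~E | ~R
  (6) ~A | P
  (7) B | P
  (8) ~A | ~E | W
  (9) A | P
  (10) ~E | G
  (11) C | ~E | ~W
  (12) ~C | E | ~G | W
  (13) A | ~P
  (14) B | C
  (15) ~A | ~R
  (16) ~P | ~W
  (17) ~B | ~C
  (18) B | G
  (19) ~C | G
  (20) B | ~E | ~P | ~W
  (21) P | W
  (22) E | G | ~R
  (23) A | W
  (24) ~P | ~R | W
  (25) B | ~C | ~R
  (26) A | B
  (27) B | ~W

E = False, G = True, C = False, P = True, B = True, R = False, W = False, A = True

Set E = False.
Set G = True.
Try C = True:
  (~C | ~R) forces R = False.
  (~C | E | ~G | W) forces W = True.
  (B | ~G | ~W) forces B = True.
  clause (~B | ~C) is falsified — backtrack.
So C = False.
  then (B | C) forces B = True.
Try P = False:
  (~A | P) forces A = False.
  clause (A | P) is falsified — backtrack.
So P = True.
  then (A | ~P) forces A = True.
  then (~A | ~R) forces R = False.
  then (~P | ~W) forces W = False.
All clauses satisfied.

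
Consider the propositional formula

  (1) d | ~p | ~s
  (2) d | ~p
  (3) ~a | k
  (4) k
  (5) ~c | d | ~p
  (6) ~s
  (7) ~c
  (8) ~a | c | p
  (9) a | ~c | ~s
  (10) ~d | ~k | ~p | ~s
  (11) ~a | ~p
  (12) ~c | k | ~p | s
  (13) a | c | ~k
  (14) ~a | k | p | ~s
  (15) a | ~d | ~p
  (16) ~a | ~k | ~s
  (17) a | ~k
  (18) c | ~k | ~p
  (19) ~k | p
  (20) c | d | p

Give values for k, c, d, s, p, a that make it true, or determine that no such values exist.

UNSATISFIABLE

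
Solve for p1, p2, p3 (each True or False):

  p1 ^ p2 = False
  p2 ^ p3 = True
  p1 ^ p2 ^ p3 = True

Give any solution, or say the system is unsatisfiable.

p1: False; p2: False; p3: True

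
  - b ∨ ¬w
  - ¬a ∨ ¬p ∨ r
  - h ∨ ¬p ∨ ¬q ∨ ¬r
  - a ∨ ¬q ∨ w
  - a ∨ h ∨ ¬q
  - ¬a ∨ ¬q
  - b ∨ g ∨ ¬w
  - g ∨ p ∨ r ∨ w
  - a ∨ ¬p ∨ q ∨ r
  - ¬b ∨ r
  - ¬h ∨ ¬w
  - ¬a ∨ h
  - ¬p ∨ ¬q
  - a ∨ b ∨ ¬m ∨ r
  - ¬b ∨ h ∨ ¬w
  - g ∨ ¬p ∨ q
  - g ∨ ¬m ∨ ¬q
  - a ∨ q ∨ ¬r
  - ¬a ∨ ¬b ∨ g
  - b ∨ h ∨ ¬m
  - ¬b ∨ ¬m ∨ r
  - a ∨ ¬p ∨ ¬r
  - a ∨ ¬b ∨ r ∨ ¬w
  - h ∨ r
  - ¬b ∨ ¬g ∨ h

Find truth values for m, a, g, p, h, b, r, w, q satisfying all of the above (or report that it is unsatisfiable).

m = False, a = True, g = True, p = True, h = True, b = False, r = True, w = False, q = False

Set m = False.
Set a = True.
  then (¬a ∨ ¬q) forces q = False.
  then (¬a ∨ h) forces h = True.
  then (¬h ∨ ¬w) forces w = False.
Set g = True.
Set p = True.
  then (¬a ∨ ¬p ∨ r) forces r = True.
Set b = False.
All clauses satisfied.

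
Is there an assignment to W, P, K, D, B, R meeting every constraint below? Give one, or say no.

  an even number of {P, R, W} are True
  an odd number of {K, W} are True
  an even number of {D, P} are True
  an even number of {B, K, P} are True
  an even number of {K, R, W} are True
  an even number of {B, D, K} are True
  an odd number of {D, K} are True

The formula is unsatisfiable.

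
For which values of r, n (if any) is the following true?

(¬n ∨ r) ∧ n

r = True, n = True

  ¬n ∨ r = True
    ¬n = False
Both conjuncts True, so the formula holds.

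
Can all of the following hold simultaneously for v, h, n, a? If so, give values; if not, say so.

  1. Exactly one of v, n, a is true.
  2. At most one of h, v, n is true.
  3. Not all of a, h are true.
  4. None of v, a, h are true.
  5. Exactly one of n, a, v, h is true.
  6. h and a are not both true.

v=F, h=F, n=T, a=F

  (1) {v, n, a}: 1 true — exactly one ✓
  (2) {h, v, n}: 1 true — at most one ✓
  (3) {a, h}: 0/2 true — not all ✓
  (4) {v, a, h}: 0 true — none ✓
  (5) {n, a, v, h}: 1 true — exactly one ✓
  (6) h=F, a=F — not both ✓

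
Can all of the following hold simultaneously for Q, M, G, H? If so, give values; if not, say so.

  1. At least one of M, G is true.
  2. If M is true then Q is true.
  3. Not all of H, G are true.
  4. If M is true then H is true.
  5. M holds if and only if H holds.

Q = False, M = False, G = True, H = False

  (1) {M, G}: 1 true — at least one ✓
  (2) M=F ⇒ Q: vacuous ✓
  (3) {H, G}: 1/2 true — not all ✓
  (4) M=F ⇒ H: vacuous ✓
  (5) M=F, H=F — same ✓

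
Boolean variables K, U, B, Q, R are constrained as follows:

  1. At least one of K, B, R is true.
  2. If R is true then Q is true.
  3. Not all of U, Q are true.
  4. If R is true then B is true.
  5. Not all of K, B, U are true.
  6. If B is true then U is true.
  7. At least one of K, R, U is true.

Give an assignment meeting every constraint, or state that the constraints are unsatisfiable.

K = True, U = False, B = False, Q = True, R = False

  (1) {K, B, R}: 1 true — at least one ✓
  (2) R=F ⇒ Q: vacuous ✓
  (3) {U, Q}: 1/2 true — not all ✓
  (4) R=F ⇒ B: vacuous ✓
  (5) {K, B, U}: 1/3 true — not all ✓
  (6) B=F ⇒ U: vacuous ✓
  (7) {K, R, U}: 1 true — at least one ✓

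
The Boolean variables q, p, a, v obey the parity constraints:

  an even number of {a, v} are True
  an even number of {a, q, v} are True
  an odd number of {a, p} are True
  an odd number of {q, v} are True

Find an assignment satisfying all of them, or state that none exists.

q=F; p=F; a=T; v=T

{a, v}: 2 true → even ✓
{a, q, v}: 2 true → even ✓
{a, p}: 1 true → odd ✓
{q, v}: 1 true → odd ✓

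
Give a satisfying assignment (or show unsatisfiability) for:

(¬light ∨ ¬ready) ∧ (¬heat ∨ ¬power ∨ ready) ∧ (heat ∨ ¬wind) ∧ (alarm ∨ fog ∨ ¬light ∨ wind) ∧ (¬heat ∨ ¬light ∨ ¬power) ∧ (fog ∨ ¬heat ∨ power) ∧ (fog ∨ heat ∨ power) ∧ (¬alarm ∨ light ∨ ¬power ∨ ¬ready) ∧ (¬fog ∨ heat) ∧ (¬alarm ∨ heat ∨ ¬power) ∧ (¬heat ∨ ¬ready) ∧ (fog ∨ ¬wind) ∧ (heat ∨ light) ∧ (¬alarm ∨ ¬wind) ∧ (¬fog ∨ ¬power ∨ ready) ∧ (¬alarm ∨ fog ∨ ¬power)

power = False, ready = False, alarm = False, wind = False, fog = True, heat = True, light = False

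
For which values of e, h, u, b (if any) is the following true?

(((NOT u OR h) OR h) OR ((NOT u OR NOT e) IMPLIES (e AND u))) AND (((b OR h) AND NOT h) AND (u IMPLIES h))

e=T; h=F; u=F; b=T

  ((NOT u OR h) OR h) OR ((NOT u OR NOT e) IMPLIES (e AND u)) = True
    (NOT u OR h) OR h = True
      NOT u OR h = True
        NOT u = True
    (NOT u OR NOT e) IMPLIES (e AND u) = False
      NOT u OR NOT e = True
        NOT u = True
        NOT e = False
      e AND u = False
  ((b OR h) AND NOT h) AND (u IMPLIES h) = True
    (b OR h) AND NOT h = True
      b OR h = True
      NOT h = True
    u IMPLIES h = True
Both conjuncts True, so the formula holds.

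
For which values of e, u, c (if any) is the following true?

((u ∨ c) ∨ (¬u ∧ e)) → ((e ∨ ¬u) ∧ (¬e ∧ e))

e=F; u=F; c=F

  ((u ∨ c) ∨ (¬u ∧ e)) → ((e ∨ ¬u) ∧ (¬e ∧ e)) = True
    (u ∨ c) ∨ (¬u ∧ e) = False
      u ∨ c = False
      ¬u ∧ e = False
        ¬u = True
    (e ∨ ¬u) ∧ (¬e ∧ e) = False
      e ∨ ¬u = True
        ¬u = True
      ¬e ∧ e = False
        ¬e = True
The formula evaluates to True.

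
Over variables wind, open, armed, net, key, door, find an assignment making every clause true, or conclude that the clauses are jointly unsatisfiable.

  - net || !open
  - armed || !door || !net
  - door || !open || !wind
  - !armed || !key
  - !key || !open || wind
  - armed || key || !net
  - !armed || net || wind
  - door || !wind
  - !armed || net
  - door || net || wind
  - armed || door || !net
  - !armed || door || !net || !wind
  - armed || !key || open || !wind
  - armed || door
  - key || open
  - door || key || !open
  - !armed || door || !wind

wind = True, open = True, armed = True, net = True, key = False, door = True

Set wind = True.
  then (door || !wind) forces door = True.
Try open = False:
  (key || open) forces key = True.
  (!armed || !key) forces armed = False.
  clause (armed || !key || open || !wind) is falsified — backtrack.
So open = True.
  then (net || !open) forces net = True.
  then (armed || !door || !net) forces armed = True.
  then (!armed || !key) forces key = False.
All clauses satisfied.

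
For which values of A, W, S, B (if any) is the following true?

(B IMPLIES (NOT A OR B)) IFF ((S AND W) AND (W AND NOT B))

A = True, W = True, S = True, B = False

  (B IMPLIES (NOT A OR B)) IFF ((S AND W) AND (W AND NOT B)) = True
    B IMPLIES (NOT A OR B) = True
      NOT A OR B = False
        NOT A = False
    (S AND W) AND (W AND NOT B) = True
      S AND W = True
      W AND NOT B = True
        NOT B = True
The formula evaluates to True.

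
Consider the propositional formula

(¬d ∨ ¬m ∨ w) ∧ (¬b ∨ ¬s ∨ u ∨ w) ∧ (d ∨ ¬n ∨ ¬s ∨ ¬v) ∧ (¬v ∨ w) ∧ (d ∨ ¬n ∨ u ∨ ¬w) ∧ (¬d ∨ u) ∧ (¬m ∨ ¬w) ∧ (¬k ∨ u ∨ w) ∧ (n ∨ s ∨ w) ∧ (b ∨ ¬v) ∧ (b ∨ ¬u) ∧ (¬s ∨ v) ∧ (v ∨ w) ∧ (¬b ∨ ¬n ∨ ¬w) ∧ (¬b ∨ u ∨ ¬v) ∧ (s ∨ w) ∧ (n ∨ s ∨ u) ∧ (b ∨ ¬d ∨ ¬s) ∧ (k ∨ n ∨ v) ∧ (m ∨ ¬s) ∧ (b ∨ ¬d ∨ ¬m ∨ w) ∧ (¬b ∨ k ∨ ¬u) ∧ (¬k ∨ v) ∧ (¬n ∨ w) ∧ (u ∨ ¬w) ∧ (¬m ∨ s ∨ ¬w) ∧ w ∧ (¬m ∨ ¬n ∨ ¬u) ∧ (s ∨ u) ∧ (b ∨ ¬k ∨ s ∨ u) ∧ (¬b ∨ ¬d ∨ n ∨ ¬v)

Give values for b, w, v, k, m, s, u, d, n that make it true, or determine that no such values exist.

Unit clause (w) forces w = True.
In (¬m ∨ ¬w) only ¬m is left, so m = False.
In (m ∨ ¬s) only ¬s is left, so s = False.
In (u ∨ ¬w) only u is left, so u = True.
In (b ∨ ¬u) only b is left, so b = True.
In (¬b ∨ ¬n ∨ ¬w) only ¬n is left, so n = False.
In (¬b ∨ k ∨ ¬u) only k is left, so k = True.
In (¬k ∨ v) only v is left, so v = True.
In (¬b ∨ ¬d ∨ n ∨ ¬v) only ¬d is left, so d = False.
All clauses satisfied.

b=T, w=T, v=T, k=T, m=F, s=F, u=T, d=F, n=F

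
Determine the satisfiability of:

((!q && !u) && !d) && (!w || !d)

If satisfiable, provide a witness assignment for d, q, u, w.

d = False, q = False, u = False, w = False

  (!q && !u) && !d = True
    !q && !u = True
      !q = True
      !u = True
    !d = True
  !w || !d = True
    !w = True
    !d = True
Both conjuncts True, so the formula holds.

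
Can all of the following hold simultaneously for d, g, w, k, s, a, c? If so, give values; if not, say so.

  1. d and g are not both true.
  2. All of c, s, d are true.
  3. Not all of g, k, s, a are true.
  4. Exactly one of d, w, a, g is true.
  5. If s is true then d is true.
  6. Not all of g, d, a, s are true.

d: True, g: False, w: False, k: True, s: True, a: False, c: True

  (1) d=T, g=F — not both ✓
  (2) {c, s, d}: all 3 true ✓
  (3) {g, k, s, a}: 2/4 true — not all ✓
  (4) {d, w, a, g}: 1 true — exactly one ✓
  (5) s=T ⇒ d: T ✓
  (6) {g, d, a, s}: 2/4 true — not all ✓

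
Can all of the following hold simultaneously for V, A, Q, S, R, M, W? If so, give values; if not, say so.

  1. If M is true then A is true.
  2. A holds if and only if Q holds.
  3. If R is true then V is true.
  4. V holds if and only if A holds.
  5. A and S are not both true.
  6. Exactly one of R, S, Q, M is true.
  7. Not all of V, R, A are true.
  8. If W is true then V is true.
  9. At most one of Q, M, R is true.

V: True; A: True; Q: True; S: False; R: False; M: False; W: False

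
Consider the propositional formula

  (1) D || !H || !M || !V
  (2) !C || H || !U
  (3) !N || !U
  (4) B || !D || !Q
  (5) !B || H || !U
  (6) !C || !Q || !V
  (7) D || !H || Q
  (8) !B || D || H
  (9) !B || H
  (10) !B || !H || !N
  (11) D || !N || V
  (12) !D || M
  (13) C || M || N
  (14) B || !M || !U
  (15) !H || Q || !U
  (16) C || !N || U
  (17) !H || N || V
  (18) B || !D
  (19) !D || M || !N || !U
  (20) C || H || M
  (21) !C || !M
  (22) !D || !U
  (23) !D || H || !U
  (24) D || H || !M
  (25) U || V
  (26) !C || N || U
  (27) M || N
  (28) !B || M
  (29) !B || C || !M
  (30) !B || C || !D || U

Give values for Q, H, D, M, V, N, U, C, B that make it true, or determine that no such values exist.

Q=F; H=F; D=F; M=F; V=T; N=T; U=F; C=T; B=F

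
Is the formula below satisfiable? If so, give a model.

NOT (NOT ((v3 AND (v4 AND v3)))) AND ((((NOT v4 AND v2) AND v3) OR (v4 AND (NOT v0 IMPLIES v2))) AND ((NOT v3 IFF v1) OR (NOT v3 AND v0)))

v0: False, v1: False, v2: True, v3: True, v4: True

  NOT (NOT ((v3 AND (v4 AND v3)))) = True
    NOT ((v3 AND (v4 AND v3))) = False
      v3 AND (v4 AND v3) = True
        v4 AND v3 = True
  (((NOT v4 AND v2) AND v3) OR (v4 AND (NOT v0 IMPLIES v2))) AND ((NOT v3 IFF v1) OR (NOT v3 AND v0)) = True
    ((NOT v4 AND v2) AND v3) OR (v4 AND (NOT v0 IMPLIES v2)) = True
      (NOT v4 AND v2) AND v3 = False
        NOT v4 AND v2 = False
          NOT v4 = False
      v4 AND (NOT v0 IMPLIES v2) = True
        NOT v0 IMPLIES v2 = True
          NOT v0 = True
    (NOT v3 IFF v1) OR (NOT v3 AND v0) = True
      NOT v3 IFF v1 = True
        NOT v3 = False
      NOT v3 AND v0 = False
        NOT v3 = False
Both conjuncts True, so the formula holds.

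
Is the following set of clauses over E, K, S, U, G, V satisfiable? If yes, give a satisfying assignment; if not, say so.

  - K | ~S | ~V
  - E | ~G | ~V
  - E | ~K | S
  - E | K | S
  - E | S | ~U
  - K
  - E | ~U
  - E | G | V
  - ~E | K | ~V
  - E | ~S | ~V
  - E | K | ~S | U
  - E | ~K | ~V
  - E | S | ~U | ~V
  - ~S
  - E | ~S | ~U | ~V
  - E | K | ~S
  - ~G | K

Unit clause (K) forces K = True.
Unit clause (~S) forces S = False.
In (E | ~K | S) only E is left, so E = True.
Set U = True.
Set G = True.
Set V = False.
All clauses satisfied.

E = True, K = True, S = False, U = True, G = True, V = False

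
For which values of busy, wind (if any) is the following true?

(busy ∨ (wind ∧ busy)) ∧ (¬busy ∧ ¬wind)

Case busy = True: the conjunct ¬busy is False.
Case busy = False: the conjunct busy ∨ (wind ∧ busy) becomes False ∨ (wind ∧ False) = False.
Both cases fail — unsatisfiable.

Unsatisfiable — no assignment works.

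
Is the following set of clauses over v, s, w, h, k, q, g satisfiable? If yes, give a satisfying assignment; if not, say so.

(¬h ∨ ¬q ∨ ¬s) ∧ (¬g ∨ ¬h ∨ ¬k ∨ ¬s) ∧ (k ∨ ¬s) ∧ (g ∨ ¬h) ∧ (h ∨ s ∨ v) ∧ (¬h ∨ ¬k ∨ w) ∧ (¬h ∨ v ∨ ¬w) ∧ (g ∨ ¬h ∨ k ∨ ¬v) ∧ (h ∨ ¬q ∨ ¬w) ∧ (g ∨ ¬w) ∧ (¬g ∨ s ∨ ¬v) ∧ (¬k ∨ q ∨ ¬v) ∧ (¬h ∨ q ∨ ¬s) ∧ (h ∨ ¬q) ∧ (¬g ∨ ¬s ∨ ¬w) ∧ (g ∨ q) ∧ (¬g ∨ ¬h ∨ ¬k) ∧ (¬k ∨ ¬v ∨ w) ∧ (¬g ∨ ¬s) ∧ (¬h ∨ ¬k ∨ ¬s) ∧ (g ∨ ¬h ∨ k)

Set v = False.
Set s = False.
  then (h ∨ s ∨ v) forces h = True.
  then (¬h ∨ v ∨ ¬w) forces w = False.
  then (g ∨ ¬h) forces g = True.
  then (¬h ∨ ¬k ∨ w) forces k = False.
Set q = False.
All clauses satisfied.

v: False; s: False; w: False; h: True; k: False; q: False; g: True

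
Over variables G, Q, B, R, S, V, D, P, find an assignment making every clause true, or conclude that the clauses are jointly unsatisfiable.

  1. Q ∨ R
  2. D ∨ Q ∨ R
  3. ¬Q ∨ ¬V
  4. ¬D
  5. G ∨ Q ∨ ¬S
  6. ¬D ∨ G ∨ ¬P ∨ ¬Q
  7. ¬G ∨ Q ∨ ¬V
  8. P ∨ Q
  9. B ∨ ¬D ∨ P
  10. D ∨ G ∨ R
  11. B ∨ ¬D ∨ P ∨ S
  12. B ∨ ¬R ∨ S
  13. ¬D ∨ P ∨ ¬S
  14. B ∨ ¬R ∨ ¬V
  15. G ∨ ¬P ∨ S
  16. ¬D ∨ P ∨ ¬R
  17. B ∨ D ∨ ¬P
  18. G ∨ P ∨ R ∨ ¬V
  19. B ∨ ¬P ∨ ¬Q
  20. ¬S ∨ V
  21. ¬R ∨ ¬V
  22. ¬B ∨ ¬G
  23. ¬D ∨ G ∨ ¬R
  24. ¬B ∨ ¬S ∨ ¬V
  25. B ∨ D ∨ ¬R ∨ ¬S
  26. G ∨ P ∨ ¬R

G: True, Q: True, B: False, R: False, S: False, V: False, D: False, P: False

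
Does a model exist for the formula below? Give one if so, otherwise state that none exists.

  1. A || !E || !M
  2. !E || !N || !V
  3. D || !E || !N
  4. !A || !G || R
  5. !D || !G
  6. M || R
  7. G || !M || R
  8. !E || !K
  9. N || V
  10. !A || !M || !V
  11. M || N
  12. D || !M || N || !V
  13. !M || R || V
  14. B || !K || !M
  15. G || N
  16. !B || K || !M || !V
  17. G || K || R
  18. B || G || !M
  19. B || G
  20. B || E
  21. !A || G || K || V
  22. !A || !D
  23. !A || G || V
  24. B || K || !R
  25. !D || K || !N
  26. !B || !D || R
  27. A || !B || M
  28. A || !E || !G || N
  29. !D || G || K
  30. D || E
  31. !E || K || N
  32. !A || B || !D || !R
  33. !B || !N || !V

Set M = True.
Set N = True.
Try E = True:
  (A || !E || !M) forces A = True.
  (!E || !N || !V) forces V = False.
  (D || !E || !N) forces D = True.
  clause (!A || !D) is falsified — backtrack.
So E = False.
  then (B || E) forces B = True.
  then (D || E) forces D = True.
  then (!B || !N || !V) forces V = False.
  then (!D || !G) forces G = False.
  then (G || !M || R) forces R = True.
  then (!A || !D) forces A = False.
  then (!D || K || !N) forces K = True.
All clauses satisfied.

M = True, N = True, E = False, K = True, D = True, V = False, A = False, B = True, G = False, R = True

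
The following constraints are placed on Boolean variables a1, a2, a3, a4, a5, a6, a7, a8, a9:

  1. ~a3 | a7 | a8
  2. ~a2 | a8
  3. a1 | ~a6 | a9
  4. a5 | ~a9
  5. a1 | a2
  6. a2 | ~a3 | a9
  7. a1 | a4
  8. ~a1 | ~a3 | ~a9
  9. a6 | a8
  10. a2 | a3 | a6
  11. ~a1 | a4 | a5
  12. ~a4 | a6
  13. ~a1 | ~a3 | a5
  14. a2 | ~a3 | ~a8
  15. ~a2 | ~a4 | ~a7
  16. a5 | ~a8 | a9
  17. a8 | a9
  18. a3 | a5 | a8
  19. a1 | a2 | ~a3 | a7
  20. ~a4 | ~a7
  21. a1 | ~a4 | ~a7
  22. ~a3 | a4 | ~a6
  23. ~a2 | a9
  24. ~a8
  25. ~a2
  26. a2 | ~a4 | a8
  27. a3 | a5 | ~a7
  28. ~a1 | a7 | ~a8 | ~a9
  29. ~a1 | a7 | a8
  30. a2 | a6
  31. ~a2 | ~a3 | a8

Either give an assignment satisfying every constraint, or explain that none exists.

Unit clause (~a8) forces a8 = False.
Unit clause (~a2) forces a2 = False.
In (a2 | ~a4 | a8) only ~a4 is left, so a4 = False.
In (a2 | a6) only a6 is left, so a6 = True.
In (a1 | a2) only a1 is left, so a1 = True.
In (~a1 | a4 | a5) only a5 is left, so a5 = True.
In (a8 | a9) only a9 is left, so a9 = True.
In (~a3 | a4 | ~a6) only ~a3 is left, so a3 = False.
In (~a1 | a7 | a8) only a7 is left, so a7 = True.
All clauses satisfied.

a1: True, a2: False, a3: False, a4: False, a5: True, a6: True, a7: True, a8: False, a9: True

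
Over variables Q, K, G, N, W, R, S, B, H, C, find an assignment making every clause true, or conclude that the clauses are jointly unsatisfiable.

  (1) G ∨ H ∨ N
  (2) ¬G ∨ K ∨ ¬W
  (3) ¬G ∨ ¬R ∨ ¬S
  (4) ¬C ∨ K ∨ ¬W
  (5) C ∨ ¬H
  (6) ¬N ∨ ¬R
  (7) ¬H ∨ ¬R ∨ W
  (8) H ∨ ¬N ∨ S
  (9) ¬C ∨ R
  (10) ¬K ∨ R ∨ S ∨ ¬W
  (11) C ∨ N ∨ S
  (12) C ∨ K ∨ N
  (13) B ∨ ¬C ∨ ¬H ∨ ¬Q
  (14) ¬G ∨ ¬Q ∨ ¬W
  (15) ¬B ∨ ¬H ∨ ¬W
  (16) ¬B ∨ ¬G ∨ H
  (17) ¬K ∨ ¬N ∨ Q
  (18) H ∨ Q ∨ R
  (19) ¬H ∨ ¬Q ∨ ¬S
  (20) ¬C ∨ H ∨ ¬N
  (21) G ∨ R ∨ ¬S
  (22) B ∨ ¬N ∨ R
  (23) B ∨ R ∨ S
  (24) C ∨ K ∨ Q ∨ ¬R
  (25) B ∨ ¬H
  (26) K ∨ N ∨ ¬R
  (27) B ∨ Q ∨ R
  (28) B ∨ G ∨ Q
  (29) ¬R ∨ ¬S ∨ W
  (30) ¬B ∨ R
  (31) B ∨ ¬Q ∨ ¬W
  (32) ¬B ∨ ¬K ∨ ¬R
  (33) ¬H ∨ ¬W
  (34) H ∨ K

Set Q = True.
Try K = False:
  (H ∨ K) forces H = True.
  (C ∨ ¬H) forces C = True.
  (¬C ∨ K ∨ ¬W) forces W = False.
  (¬H ∨ ¬R ∨ W) forces R = False.
  clause (¬C ∨ R) is falsified — backtrack.
So K = True.
Set G = True.
  then (¬G ∨ ¬Q ∨ ¬W) forces W = False.
Set N = False.
Set R = False.
  then (¬C ∨ R) forces C = False.
  then (C ∨ N ∨ S) forces S = True.
  then (¬H ∨ ¬Q ∨ ¬S) forces H = False.
  then (¬B ∨ R) forces B = False.
All clauses satisfied.

Q = True, K = True, G = True, N = False, W = False, R = False, S = True, B = False, H = False, C = False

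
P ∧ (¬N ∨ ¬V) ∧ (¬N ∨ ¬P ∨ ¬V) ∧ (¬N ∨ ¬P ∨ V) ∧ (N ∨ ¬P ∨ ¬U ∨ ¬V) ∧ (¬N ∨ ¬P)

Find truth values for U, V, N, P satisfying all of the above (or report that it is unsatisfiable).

Unit clause (P) forces P = True.
In (¬N ∨ ¬P) only ¬N is left, so N = False.
Set U = True.
  then (N ∨ ¬P ∨ ¬U ∨ ¬V) forces V = False.
Check each clause:
  (P): P holds.
  (¬N ∨ ¬V): ¬N holds.
  (¬N ∨ ¬P ∨ ¬V): ¬N holds.
  (¬N ∨ ¬P ∨ V): ¬N holds.
  (N ∨ ¬P ∨ ¬U ∨ ¬V): ¬V holds.
  (¬N ∨ ¬P): ¬N holds.
All clauses satisfied.

U = True, V = False, N = False, P = True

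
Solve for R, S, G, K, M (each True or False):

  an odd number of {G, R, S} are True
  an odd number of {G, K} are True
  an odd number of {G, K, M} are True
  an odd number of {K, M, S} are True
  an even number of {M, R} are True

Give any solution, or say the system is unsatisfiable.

The formula is unsatisfiable.

Adding constraints 1, 2, 4, 5 mod 2: every variable appears an even number of times on the left, so the left side is 0.
But the right sides sum to 1 (mod 2). 0 ≠ 1 — the system is inconsistent.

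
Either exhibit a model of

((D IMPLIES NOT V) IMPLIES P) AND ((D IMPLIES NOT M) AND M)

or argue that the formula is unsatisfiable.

M = True; P = True; V = True; D = False

  (D IMPLIES NOT V) IMPLIES P = True
    D IMPLIES NOT V = True
      NOT V = False
  (D IMPLIES NOT M) AND M = True
    D IMPLIES NOT M = True
      NOT M = False
Both conjuncts True, so the formula holds.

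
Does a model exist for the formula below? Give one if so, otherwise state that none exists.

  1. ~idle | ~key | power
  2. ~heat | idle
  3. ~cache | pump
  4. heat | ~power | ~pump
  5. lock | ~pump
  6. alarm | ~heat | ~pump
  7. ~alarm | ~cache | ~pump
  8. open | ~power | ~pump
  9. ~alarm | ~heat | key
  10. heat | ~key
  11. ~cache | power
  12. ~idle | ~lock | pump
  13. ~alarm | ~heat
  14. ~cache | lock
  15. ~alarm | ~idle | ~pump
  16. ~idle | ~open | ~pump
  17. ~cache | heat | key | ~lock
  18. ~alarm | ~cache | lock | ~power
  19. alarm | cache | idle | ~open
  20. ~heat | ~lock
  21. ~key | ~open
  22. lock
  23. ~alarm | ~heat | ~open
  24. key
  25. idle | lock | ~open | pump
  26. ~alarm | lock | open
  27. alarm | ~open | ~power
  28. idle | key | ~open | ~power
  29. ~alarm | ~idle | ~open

The formula is unsatisfiable.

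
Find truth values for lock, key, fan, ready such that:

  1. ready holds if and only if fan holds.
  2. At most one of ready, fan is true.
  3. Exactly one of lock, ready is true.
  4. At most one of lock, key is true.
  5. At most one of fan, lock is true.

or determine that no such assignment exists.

lock: True, key: False, fan: False, ready: False

  (1) ready=F, fan=F — same ✓
  (2) {ready, fan}: 0 true — at most one ✓
  (3) {lock, ready}: 1 true — exactly one ✓
  (4) {lock, key}: 1 true — at most one ✓
  (5) {fan, lock}: 1 true — at most one ✓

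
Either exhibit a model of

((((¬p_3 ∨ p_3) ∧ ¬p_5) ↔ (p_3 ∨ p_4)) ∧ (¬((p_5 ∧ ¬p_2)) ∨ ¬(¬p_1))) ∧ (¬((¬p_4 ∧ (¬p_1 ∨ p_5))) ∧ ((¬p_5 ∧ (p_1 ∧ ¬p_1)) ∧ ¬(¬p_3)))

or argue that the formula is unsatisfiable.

No satisfying assignment exists.

Case p_1 = True: the conjunct ¬p_1 is False.
Case p_1 = False: the conjunct p_1 is False.
Both cases fail — unsatisfiable.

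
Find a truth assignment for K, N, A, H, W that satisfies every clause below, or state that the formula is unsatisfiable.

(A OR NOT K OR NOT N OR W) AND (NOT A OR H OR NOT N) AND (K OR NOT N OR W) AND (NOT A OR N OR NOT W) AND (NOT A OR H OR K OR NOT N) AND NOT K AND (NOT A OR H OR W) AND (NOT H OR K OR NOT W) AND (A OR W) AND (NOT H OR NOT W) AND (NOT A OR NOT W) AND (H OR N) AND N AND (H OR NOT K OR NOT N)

Unit clause (NOT K) forces K = False.
Unit clause (N) forces N = True.
In (K OR NOT N OR W) only W is left, so W = True.
In (NOT H OR K OR NOT W) only NOT H is left, so H = False.
In (NOT A OR NOT W) only NOT A is left, so A = False.
All clauses satisfied.

K: False; N: True; A: False; H: False; W: True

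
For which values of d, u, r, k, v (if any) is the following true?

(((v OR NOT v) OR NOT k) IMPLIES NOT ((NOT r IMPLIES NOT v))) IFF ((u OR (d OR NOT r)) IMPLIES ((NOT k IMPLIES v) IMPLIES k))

d = True, u = False, r = True, k = False, v = True

  (((v OR NOT v) OR NOT k) IMPLIES NOT ((NOT r IMPLIES NOT v))) IFF ((u OR (d OR NOT r)) IMPLIES ((NOT k IMPLIES v) IMPLIES k)) = True
    ((v OR NOT v) OR NOT k) IMPLIES NOT ((NOT r IMPLIES NOT v)) = False
      (v OR NOT v) OR NOT k = True
        v OR NOT v = True
          NOT v = False
        NOT k = True
      NOT ((NOT r IMPLIES NOT v)) = False
        NOT r IMPLIES NOT v = True
          NOT r = False
          NOT v = False
    (u OR (d OR NOT r)) IMPLIES ((NOT k IMPLIES v) IMPLIES k) = False
      u OR (d OR NOT r) = True
        d OR NOT r = True
          NOT r = False
      (NOT k IMPLIES v) IMPLIES k = False
        NOT k IMPLIES v = True
          NOT k = True
The formula evaluates to True.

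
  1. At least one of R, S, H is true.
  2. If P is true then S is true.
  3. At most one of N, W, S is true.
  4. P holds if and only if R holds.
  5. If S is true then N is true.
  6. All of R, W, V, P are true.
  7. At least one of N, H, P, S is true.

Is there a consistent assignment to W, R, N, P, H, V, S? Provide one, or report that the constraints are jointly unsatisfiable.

The formula is unsatisfiable.

Case P = True:
  (2) with P=T forces S = True.
  (3) with S=T forces N = False.
  Constraint (5) is violated (S=T, N=F) — contradiction.
Case P = False:
  Constraint (6) is violated (P=F) — contradiction.
Both cases fail — unsatisfiable.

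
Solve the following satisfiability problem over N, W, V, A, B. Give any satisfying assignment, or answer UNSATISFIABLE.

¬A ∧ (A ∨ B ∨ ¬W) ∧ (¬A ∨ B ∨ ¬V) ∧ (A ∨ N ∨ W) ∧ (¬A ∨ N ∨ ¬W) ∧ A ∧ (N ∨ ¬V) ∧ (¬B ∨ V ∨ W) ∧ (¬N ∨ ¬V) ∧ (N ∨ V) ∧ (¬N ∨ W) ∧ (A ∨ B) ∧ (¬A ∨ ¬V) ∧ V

The formula is unsatisfiable.

Case A = True:
  Clause (¬A) is falsified — contradiction.
Case A = False:
  Clause (A) is falsified — contradiction.
Both cases fail, so the formula is unsatisfiable.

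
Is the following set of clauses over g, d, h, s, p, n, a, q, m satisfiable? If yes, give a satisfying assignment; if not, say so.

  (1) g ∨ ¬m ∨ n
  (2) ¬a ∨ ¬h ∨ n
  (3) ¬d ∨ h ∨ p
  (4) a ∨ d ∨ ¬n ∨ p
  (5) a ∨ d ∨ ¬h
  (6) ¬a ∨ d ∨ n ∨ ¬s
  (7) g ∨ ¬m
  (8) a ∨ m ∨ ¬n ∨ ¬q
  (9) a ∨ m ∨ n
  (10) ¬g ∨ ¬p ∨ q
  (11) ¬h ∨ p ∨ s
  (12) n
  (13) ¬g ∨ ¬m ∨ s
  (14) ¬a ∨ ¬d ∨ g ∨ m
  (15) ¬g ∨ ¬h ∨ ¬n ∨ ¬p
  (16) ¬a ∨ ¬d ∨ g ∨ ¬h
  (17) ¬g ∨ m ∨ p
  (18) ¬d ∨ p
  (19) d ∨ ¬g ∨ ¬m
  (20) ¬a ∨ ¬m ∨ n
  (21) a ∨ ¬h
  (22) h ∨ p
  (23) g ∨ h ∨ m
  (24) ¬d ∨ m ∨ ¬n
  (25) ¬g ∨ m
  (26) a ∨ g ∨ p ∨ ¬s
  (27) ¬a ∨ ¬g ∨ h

g: False, d: False, h: True, s: False, p: True, n: True, a: True, q: True, m: False

Unit clause (n) forces n = True.
Set g = False.
  then (g ∨ ¬m) forces m = False.
  then (g ∨ h ∨ m) forces h = True.
  then (¬d ∨ m ∨ ¬n) forces d = False.
  then (a ∨ d ∨ ¬h) forces a = True.
Set s = False.
  then (¬h ∨ p ∨ s) forces p = True.
Set q = True.
All clauses satisfied.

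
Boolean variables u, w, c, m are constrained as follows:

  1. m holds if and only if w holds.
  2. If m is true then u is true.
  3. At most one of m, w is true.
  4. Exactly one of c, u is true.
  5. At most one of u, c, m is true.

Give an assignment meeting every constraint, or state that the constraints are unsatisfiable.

u: True; w: False; c: False; m: False

  (1) m=F, w=F — same ✓
  (2) m=F ⇒ u: vacuous ✓
  (3) {m, w}: 0 true — at most one ✓
  (4) {c, u}: 1 true — exactly one ✓
  (5) {u, c, m}: 1 true — at most one ✓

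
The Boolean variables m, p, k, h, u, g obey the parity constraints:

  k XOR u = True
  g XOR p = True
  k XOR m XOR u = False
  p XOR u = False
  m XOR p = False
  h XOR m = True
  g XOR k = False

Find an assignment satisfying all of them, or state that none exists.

m=T, p=T, k=F, h=F, u=T, g=F

k XOR u = F XOR T = True ✓
g XOR p = F XOR T = True ✓
k XOR m XOR u = F XOR T XOR T = False ✓
p XOR u = T XOR T = False ✓
m XOR p = T XOR T = False ✓
h XOR m = F XOR T = True ✓
g XOR k = F XOR F = False ✓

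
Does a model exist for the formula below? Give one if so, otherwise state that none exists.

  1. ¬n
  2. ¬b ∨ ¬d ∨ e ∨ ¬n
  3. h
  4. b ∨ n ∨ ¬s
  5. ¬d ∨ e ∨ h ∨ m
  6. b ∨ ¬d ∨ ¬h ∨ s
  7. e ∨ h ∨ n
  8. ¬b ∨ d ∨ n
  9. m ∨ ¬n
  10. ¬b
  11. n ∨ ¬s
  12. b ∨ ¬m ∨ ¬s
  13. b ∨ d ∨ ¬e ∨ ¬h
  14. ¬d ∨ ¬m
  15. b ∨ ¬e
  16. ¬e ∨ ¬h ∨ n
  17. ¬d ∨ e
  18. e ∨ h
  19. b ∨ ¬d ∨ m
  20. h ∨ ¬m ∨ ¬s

m=F; n=F; e=F; d=F; h=T; b=F; s=F

Unit clause (¬n) forces n = False.
Unit clause (h) forces h = True.
Unit clause (¬b) forces b = False.
In (n ∨ ¬s) only ¬s is left, so s = False.
In (b ∨ ¬e) only ¬e is left, so e = False.
In (¬d ∨ e) only ¬d is left, so d = False.
Set m = False.
All clauses satisfied.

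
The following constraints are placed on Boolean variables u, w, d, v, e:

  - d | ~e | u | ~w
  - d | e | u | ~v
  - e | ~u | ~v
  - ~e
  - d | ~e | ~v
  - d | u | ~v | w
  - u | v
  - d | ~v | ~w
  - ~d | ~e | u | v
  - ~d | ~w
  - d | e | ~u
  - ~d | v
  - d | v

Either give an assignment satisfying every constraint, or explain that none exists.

Unit clause (~e) forces e = False.
Try u = True:
  (e | ~u | ~v) forces v = False.
  (d | e | ~u) forces d = True.
  clause (~d | v) is falsified — backtrack.
So u = False.
  then (u | v) forces v = True.
  then (d | e | u | ~v) forces d = True.
  then (~d | ~w) forces w = False.
All clauses satisfied.

u: False, w: False, d: True, v: True, e: False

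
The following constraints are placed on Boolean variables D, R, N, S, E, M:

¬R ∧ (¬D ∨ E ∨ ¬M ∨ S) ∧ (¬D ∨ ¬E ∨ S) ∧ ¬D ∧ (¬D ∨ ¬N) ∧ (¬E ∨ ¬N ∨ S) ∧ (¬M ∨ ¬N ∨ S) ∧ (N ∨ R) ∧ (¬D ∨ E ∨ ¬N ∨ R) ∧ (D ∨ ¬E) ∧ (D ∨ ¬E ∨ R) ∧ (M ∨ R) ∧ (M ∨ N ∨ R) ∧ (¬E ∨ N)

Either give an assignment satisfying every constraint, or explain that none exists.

D = False, R = False, N = True, S = True, E = False, M = True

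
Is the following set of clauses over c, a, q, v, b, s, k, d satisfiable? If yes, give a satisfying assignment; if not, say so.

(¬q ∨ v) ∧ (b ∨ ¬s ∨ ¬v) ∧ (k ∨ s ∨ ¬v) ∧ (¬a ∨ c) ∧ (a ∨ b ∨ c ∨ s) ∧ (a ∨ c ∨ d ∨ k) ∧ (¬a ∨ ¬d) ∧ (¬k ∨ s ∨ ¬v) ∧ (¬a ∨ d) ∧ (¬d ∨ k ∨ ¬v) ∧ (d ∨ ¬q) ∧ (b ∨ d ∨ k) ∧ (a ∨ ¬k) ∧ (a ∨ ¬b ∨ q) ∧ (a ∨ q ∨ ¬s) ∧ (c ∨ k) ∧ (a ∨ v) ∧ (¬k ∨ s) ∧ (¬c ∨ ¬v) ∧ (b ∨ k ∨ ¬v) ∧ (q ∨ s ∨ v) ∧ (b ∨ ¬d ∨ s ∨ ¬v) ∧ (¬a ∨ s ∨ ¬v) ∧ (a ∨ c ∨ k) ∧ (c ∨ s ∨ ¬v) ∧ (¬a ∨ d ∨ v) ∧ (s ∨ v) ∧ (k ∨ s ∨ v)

Case a = True:
  (¬a ∨ c) forces c = True.
  (¬a ∨ ¬d) forces d = False.
  Clause (¬a ∨ d) is falsified — contradiction.
Case a = False:
  (a ∨ ¬k) forces k = False.
  (c ∨ k) forces c = True.
  (a ∨ v) forces v = True.
  Clause (¬c ∨ ¬v) is falsified — contradiction.
Both cases fail, so the formula is unsatisfiable.

Unsatisfiable — no assignment works.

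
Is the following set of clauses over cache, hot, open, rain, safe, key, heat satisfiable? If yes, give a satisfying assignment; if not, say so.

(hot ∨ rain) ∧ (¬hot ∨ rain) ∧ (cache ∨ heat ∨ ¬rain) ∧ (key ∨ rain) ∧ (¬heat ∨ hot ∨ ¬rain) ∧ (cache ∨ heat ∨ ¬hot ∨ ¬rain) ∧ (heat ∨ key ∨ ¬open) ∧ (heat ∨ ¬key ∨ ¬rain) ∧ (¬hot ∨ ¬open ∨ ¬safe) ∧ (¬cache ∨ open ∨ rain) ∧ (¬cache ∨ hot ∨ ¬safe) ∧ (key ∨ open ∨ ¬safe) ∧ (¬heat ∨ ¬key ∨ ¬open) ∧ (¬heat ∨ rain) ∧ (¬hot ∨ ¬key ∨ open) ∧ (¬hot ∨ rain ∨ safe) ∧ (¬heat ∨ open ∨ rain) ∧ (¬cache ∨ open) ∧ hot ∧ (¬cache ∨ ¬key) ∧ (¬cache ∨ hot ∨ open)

cache: True, hot: True, open: True, rain: True, safe: False, key: False, heat: True

Unit clause (hot) forces hot = True.
In (¬hot ∨ rain) only rain is left, so rain = True.
Set cache = True.
  then (¬cache ∨ open) forces open = True.
  then (¬cache ∨ ¬key) forces key = False.
  then (heat ∨ key ∨ ¬open) forces heat = True.
  then (¬hot ∨ ¬open ∨ ¬safe) forces safe = False.
All clauses satisfied.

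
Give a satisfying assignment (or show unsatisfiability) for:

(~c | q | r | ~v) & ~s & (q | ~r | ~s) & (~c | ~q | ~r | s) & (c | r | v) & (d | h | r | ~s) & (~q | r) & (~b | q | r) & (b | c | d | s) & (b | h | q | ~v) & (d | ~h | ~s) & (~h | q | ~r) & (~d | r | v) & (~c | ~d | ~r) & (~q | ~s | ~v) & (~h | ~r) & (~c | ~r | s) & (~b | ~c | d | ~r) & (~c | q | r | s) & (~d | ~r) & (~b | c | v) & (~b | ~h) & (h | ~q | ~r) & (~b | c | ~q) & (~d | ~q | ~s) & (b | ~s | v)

c = False; r = True; v = True; d = False; b = True; s = False; h = False; q = False

Unit clause (~s) forces s = False.
Set c = False.
Set r = True.
  then (~h | ~r) forces h = False.
  then (~d | ~r) forces d = False.
  then (h | ~q | ~r) forces q = False.
  then (b | c | d | s) forces b = True.
  then (~b | c | v) forces v = True.
All clauses satisfied.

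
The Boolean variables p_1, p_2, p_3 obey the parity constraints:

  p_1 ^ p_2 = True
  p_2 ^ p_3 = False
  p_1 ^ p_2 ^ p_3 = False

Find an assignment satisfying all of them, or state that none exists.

p_1 = False; p_2 = True; p_3 = True

p_1 ^ p_2 = F ^ T = True ✓
p_2 ^ p_3 = T ^ T = False ✓
p_1 ^ p_2 ^ p_3 = F ^ T ^ T = False ✓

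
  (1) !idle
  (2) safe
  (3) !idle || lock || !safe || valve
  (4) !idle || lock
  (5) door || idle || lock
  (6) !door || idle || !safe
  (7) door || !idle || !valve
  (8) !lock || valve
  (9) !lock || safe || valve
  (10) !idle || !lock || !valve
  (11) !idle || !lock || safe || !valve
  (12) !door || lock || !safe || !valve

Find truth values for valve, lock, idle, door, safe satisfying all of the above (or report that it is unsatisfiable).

valve = True; lock = True; idle = False; door = False; safe = True

Unit clause (!idle) forces idle = False.
Unit clause (safe) forces safe = True.
In (!door || idle || !safe) only !door is left, so door = False.
In (door || idle || lock) only lock is left, so lock = True.
In (!lock || valve) only valve is left, so valve = True.
All clauses satisfied.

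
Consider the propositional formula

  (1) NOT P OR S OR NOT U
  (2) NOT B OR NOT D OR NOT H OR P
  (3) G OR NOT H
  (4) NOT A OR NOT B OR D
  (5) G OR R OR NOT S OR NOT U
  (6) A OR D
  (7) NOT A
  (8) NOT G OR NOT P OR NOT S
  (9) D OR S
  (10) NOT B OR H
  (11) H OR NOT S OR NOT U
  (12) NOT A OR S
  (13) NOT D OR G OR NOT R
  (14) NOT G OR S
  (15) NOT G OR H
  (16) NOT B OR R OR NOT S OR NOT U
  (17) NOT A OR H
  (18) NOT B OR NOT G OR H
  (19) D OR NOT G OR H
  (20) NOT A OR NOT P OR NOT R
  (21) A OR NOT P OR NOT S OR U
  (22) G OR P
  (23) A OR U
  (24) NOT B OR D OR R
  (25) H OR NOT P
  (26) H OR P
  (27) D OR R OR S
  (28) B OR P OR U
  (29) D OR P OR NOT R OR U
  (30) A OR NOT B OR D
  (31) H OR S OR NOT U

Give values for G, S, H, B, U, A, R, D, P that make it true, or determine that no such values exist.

G=T; S=T; H=T; B=F; U=T; A=F; R=T; D=T; P=F

Unit clause (NOT A) forces A = False.
In (A OR U) only U is left, so U = True.
In (A OR D) only D is left, so D = True.
Try G = False:
  (G OR NOT H) forces H = False.
  (NOT B OR H) forces B = False.
  (H OR NOT S OR NOT U) forces S = False.
  clause (H OR S OR NOT U) is falsified — backtrack.
So G = True.
  then (NOT G OR S) forces S = True.
  then (NOT G OR H) forces H = True.
  then (NOT G OR NOT P OR NOT S) forces P = False.
  then (NOT B OR NOT D OR NOT H OR P) forces B = False.
Set R = True.
All clauses satisfied.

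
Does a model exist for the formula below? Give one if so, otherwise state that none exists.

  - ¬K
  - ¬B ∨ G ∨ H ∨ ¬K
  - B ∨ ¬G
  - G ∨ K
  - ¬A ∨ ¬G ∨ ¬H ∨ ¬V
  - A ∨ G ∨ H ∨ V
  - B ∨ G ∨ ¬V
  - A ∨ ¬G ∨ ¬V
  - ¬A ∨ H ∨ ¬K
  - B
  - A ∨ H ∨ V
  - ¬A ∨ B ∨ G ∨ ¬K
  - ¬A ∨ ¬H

B = True, G = True, V = True, H = False, K = False, A = True

Unit clause (¬K) forces K = False.
In (G ∨ K) only G is left, so G = True.
Unit clause (B) forces B = True.
Set V = True.
  then (A ∨ ¬G ∨ ¬V) forces A = True.
  then (¬A ∨ ¬H) forces H = False.
All clauses satisfied.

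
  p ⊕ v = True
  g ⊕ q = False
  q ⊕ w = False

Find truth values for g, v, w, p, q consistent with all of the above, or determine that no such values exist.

g = False; v = True; w = False; p = False; q = False

p ⊕ v = F ⊕ T = True ✓
g ⊕ q = F ⊕ F = False ✓
q ⊕ w = F ⊕ F = False ✓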